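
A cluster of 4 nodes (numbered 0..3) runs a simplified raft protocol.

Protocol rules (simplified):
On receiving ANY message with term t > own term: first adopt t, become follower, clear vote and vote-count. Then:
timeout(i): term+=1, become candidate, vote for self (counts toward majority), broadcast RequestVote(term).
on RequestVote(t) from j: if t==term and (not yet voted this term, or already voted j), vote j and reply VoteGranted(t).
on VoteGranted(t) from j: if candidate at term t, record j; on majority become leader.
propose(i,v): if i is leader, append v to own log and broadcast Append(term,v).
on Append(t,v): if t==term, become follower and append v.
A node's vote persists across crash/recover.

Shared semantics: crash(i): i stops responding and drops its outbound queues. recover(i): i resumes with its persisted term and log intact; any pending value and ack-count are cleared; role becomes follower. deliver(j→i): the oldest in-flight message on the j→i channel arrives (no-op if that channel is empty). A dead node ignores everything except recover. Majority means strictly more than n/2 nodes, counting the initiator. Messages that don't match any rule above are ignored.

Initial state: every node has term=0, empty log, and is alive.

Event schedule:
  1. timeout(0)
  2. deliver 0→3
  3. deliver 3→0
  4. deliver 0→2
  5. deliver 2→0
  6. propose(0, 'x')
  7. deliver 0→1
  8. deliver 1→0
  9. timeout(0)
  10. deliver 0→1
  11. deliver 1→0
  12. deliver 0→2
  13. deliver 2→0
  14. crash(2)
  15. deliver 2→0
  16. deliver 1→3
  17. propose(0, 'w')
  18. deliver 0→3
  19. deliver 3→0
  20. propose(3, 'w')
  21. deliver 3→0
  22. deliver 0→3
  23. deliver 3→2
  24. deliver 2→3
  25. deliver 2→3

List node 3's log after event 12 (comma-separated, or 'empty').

empty

1. timeout(0):  <0:cand t1 ->
2. deliver 0→3:  <3:foll t1 ->
3. deliver 3→0:  nop
4. deliver 0→2:  <2:foll t1 ->
5. deliver 2→0:  <0:lead t1 ->
6. propose(0,'x'):  <0:lead t1 x>
7. deliver 0→1:  <1:foll t1 ->
8. deliver 1→0:  nop
9. timeout(0):  <0:cand t2 x>
10. deliver 0→1:  <1:foll t1 x>
11. deliver 1→0:  nop
12. deliver 0→2:  <2:foll t1 x>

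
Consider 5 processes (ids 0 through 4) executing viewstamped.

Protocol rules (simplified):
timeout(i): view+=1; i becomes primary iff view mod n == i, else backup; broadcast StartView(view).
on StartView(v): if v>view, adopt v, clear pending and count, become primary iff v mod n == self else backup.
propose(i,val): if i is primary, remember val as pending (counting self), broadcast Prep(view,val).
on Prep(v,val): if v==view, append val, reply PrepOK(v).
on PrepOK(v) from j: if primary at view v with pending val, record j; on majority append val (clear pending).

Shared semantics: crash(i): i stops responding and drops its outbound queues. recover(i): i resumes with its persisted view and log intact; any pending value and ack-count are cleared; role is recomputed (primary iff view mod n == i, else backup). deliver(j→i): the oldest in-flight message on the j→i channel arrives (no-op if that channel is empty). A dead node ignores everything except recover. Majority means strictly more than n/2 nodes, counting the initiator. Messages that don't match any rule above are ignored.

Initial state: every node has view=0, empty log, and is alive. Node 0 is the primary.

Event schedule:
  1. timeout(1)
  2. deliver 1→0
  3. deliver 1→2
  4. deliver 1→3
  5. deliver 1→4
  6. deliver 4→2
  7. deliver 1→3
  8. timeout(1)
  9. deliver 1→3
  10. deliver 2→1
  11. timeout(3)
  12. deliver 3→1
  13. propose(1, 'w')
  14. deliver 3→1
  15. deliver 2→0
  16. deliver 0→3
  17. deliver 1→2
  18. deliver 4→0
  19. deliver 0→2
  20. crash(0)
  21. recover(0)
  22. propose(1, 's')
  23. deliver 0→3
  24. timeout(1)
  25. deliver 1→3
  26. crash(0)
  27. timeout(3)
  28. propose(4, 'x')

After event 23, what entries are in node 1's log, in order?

empty

1. timeout(1):  <1:prim v1 ->
2. deliver 1→0:  <0:back v1 ->
3. deliver 1→2:  <2:back v1 ->
4. deliver 1→3:  <3:back v1 ->
5. deliver 1→4:  <4:back v1 ->
6. deliver 4→2:  nop
7. deliver 1→3:  nop
8. timeout(1):  <1:back v2 ->
9. deliver 1→3:  <3:back v2 ->
10. deliver 2→1:  nop
11. timeout(3):  <3:prim v3 ->
12. deliver 3→1:  <1:back v3 ->
13. propose(1,'w'):  nop
14. deliver 3→1:  nop
15. deliver 2→0:  nop
16. deliver 0→3:  nop
17. deliver 1→2:  <2:prim v2 ->
18. deliver 4→0:  nop
19. deliver 0→2:  nop
20. crash(0):  <0:✗back v1 ->
21. recover(0):  <0:back v1 ->
22. propose(1,'s'):  nop
23. deliver 0→3:  nop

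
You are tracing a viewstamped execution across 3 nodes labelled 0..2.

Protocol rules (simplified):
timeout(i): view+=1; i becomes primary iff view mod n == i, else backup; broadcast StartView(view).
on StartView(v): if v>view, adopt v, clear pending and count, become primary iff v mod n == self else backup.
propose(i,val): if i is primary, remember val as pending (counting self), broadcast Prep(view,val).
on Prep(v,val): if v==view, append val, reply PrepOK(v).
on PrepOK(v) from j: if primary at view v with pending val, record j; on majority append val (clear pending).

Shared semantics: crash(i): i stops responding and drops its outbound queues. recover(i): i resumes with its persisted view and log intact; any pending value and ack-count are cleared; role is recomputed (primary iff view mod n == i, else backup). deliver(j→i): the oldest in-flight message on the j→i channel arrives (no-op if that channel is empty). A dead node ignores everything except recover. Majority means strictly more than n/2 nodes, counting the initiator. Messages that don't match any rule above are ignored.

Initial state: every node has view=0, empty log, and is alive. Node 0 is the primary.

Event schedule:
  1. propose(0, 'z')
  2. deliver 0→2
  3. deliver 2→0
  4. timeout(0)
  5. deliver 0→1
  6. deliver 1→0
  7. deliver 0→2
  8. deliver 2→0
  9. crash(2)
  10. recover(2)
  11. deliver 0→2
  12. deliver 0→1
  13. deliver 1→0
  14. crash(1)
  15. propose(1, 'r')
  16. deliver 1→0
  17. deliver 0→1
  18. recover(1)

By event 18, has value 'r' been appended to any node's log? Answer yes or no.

1. propose(0,'z'):  nop
2. deliver 0→2:  <2:back v0 z>
3. deliver 2→0:  <0:prim v0 z>
4. timeout(0):  <0:back v1 z>
5. deliver 0→1:  <1:back v0 z>
6. deliver 1→0:  nop
7. deliver 0→2:  <2:back v1 z>
8. deliver 2→0:  nop
9. crash(2):  <2:✗back v1 z>
10. recover(2):  <2:back v1 z>
11. deliver 0→2:  nop
12. deliver 0→1:  <1:prim v1 z>
13. deliver 1→0:  nop
14. crash(1):  <1:✗prim v1 z>
15. propose(1,'r'):  nop
16. deliver 1→0:  nop
17. deliver 0→1:  nop
18. recover(1):  <1:prim v1 z>

no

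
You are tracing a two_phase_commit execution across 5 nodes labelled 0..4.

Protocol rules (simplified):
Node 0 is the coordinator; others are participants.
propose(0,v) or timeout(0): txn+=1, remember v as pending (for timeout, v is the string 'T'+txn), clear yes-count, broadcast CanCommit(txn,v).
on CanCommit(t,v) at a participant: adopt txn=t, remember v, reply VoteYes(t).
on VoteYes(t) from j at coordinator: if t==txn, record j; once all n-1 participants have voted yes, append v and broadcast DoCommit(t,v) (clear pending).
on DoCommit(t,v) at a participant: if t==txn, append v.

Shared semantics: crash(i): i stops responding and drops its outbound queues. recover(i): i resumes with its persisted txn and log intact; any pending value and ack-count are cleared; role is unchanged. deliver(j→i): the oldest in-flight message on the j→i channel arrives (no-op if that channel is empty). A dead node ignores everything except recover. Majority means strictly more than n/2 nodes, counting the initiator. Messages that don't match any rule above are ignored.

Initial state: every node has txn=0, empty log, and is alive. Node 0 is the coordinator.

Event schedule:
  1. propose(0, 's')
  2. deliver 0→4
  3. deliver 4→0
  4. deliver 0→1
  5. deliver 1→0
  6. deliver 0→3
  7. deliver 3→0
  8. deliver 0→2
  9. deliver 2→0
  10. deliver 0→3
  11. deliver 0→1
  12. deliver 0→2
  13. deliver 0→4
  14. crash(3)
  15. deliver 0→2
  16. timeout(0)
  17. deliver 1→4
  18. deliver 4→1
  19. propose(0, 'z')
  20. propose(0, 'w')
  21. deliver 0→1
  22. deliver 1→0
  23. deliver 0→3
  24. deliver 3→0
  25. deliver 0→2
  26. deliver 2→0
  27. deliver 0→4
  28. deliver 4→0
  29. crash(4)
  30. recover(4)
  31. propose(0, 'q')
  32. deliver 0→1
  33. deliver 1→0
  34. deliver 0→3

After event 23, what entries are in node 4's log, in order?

e1 propose(0,'s'): 0[coor,t=1,-]
e2 deliver 0→4: 4[part,t=1,-]
e3 deliver 4→0: ·
e4 deliver 0→1: 1[part,t=1,-]
e5 deliver 1→0: ·
e6 deliver 0→3: 3[part,t=1,-]
e7 deliver 3→0: ·
e8 deliver 0→2: 2[part,t=1,-]
e9 deliver 2→0: 0[coor,t=1,s]
e10 deliver 0→3: 3[part,t=1,s]
e11 deliver 0→1: 1[part,t=1,s]
e12 deliver 0→2: 2[part,t=1,s]
e13 deliver 0→4: 4[part,t=1,s]
e14 crash(3): 3[✗part,t=1,s]
e15 deliver 0→2: ·
e16 timeout(0): 0[coor,t=2,s]
e17 deliver 1→4: ·
e18 deliver 4→1: ·
e19 propose(0,'z'): 0[coor,t=3,s]
e20 propose(0,'w'): 0[coor,t=4,s]
e21 deliver 0→1: 1[part,t=2,s]
e22 deliver 1→0: ·
e23 deliver 0→3: ·

s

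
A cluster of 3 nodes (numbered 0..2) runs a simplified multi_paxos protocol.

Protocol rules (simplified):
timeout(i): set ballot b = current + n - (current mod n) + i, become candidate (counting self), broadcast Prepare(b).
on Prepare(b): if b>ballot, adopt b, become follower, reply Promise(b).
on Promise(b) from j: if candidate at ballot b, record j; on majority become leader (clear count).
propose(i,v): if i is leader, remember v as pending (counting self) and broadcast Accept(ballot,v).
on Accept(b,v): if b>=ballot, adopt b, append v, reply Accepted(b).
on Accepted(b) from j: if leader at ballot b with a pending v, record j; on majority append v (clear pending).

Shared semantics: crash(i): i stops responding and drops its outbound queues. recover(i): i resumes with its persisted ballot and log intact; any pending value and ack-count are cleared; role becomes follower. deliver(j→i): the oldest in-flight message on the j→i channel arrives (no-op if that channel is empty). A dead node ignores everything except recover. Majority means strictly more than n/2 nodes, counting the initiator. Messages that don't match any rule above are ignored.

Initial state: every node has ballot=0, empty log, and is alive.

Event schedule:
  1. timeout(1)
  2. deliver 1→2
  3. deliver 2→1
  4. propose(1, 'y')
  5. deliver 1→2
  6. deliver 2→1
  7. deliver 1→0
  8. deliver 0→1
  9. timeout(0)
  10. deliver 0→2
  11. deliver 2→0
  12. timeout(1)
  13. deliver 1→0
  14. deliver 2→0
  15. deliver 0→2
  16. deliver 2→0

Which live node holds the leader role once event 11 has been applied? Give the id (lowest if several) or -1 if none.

after 1 — timeout(1): n1:cand/b4/[-]
after 2 — deliver 1→2: n2:foll/b4/[-]
after 3 — deliver 2→1: n1:lead/b4/[-]
after 4 — propose(1,'y'): ·
after 5 — deliver 1→2: n2:foll/b4/[y]
after 6 — deliver 2→1: n1:lead/b4/[y]
after 7 — deliver 1→0: n0:foll/b4/[-]
after 8 — deliver 0→1: ·
after 9 — timeout(0): n0:cand/b6/[-]
after 10 — deliver 0→2: n2:foll/b6/[y]
after 11 — deliver 2→0: n0:lead/b6/[-]

0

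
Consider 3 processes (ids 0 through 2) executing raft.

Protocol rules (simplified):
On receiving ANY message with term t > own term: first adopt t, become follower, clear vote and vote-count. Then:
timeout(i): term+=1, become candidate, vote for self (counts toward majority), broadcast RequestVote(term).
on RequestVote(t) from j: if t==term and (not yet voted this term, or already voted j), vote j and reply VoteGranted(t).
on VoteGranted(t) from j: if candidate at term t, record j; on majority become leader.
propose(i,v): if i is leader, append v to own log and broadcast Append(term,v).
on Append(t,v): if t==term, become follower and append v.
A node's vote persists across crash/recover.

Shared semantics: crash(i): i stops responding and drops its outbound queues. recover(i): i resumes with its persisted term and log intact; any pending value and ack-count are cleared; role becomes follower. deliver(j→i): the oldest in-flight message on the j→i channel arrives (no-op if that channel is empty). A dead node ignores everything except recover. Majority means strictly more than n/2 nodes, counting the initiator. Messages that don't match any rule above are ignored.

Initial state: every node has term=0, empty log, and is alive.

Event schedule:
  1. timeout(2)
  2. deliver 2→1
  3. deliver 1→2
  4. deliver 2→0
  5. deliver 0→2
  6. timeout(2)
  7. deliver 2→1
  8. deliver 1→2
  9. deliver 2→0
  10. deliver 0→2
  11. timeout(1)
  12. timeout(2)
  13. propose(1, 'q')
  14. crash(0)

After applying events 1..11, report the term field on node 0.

2

after 1 — timeout(2): n2:cand/t1/[-]
after 2 — deliver 2→1: n1:foll/t1/[-]
after 3 — deliver 1→2: n2:lead/t1/[-]
after 4 — deliver 2→0: n0:foll/t1/[-]
after 5 — deliver 0→2: ·
after 6 — timeout(2): n2:cand/t2/[-]
after 7 — deliver 2→1: n1:foll/t2/[-]
after 8 — deliver 1→2: n2:lead/t2/[-]
after 9 — deliver 2→0: n0:foll/t2/[-]
after 10 — deliver 0→2: ·
after 11 — timeout(1): n1:cand/t3/[-]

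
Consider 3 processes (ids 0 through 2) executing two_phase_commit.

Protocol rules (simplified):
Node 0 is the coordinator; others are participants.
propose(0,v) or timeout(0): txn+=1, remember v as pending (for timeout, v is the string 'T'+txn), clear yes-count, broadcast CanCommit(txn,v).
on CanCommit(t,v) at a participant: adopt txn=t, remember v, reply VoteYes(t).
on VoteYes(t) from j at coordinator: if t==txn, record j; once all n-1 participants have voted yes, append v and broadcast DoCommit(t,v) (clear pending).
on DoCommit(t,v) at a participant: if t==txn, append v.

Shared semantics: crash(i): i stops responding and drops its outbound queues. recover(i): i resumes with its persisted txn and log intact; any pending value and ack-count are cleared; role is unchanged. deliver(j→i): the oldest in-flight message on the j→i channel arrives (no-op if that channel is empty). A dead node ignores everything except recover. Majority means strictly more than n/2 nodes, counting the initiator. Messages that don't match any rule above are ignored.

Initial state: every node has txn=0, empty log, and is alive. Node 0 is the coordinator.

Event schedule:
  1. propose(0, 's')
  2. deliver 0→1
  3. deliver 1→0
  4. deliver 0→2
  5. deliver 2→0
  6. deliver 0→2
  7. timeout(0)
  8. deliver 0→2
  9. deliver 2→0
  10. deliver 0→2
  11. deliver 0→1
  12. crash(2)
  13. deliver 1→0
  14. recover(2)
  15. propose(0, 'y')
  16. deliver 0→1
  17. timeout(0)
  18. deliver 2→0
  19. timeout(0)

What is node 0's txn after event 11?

2

e1 propose(0,'s'): 0[coor,t=1,-]
e2 deliver 0→1: 1[part,t=1,-]
e3 deliver 1→0: ·
e4 deliver 0→2: 2[part,t=1,-]
e5 deliver 2→0: 0[coor,t=1,s]
e6 deliver 0→2: 2[part,t=1,s]
e7 timeout(0): 0[coor,t=2,s]
e8 deliver 0→2: 2[part,t=2,s]
e9 deliver 2→0: ·
e10 deliver 0→2: ·
e11 deliver 0→1: 1[part,t=1,s]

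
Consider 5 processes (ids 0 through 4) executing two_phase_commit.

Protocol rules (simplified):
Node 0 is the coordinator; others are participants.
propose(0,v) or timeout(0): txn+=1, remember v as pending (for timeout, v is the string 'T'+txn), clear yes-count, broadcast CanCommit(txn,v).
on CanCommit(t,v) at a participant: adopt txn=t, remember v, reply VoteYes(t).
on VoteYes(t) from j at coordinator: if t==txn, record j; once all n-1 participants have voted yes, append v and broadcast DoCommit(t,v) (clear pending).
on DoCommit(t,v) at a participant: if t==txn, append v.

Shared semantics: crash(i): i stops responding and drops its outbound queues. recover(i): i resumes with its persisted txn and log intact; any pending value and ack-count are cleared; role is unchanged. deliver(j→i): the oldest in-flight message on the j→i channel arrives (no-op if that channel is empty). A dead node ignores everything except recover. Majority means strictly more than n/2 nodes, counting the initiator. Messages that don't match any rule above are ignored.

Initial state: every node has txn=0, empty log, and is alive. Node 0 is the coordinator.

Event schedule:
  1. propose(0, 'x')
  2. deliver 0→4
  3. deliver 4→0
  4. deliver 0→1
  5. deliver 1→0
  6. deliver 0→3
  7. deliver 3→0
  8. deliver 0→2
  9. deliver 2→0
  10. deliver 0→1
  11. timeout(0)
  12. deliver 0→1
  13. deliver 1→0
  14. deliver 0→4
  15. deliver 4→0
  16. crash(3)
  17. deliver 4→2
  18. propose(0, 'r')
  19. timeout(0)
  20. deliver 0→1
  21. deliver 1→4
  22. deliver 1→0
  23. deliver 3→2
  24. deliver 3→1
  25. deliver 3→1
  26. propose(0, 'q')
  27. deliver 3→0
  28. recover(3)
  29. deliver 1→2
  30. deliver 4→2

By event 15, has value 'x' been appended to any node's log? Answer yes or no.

[1] propose(0,'x') → N0(coor t1 [-])
[2] deliver 0→4 → N4(part t1 [-])
[3] deliver 4→0 → ∅
[4] deliver 0→1 → N1(part t1 [-])
[5] deliver 1→0 → ∅
[6] deliver 0→3 → N3(part t1 [-])
[7] deliver 3→0 → ∅
[8] deliver 0→2 → N2(part t1 [-])
[9] deliver 2→0 → N0(coor t1 [x])
[10] deliver 0→1 → N1(part t1 [x])
[11] timeout(0) → N0(coor t2 [x])
[12] deliver 0→1 → N1(part t2 [x])
[13] deliver 1→0 → ∅
[14] deliver 0→4 → N4(part t1 [x])
[15] deliver 4→0 → ∅

yes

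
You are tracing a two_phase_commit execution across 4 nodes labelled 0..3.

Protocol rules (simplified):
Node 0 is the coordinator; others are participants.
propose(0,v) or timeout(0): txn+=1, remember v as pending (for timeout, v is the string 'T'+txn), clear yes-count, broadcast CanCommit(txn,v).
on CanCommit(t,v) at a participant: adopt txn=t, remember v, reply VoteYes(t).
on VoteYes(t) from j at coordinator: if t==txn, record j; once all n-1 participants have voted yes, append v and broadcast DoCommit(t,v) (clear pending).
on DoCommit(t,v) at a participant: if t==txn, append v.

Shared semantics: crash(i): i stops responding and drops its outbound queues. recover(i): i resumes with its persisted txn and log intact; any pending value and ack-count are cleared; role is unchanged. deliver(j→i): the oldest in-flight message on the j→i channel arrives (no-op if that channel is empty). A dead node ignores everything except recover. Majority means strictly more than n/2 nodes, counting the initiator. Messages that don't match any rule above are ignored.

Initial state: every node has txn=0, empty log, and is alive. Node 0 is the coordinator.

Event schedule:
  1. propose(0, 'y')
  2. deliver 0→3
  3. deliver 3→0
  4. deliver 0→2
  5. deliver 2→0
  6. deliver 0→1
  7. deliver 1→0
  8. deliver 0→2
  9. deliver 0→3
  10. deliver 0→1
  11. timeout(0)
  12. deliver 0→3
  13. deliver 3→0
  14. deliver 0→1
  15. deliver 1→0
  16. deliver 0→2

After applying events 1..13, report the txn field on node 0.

2

after 1 — propose(0,'y'): n0:coor/t1/[-]
after 2 — deliver 0→3: n3:part/t1/[-]
after 3 — deliver 3→0: ·
after 4 — deliver 0→2: n2:part/t1/[-]
after 5 — deliver 2→0: ·
after 6 — deliver 0→1: n1:part/t1/[-]
after 7 — deliver 1→0: n0:coor/t1/[y]
after 8 — deliver 0→2: n2:part/t1/[y]
after 9 — deliver 0→3: n3:part/t1/[y]
after 10 — deliver 0→1: n1:part/t1/[y]
after 11 — timeout(0): n0:coor/t2/[y]
after 12 — deliver 0→3: n3:part/t2/[y]
after 13 — deliver 3→0: ·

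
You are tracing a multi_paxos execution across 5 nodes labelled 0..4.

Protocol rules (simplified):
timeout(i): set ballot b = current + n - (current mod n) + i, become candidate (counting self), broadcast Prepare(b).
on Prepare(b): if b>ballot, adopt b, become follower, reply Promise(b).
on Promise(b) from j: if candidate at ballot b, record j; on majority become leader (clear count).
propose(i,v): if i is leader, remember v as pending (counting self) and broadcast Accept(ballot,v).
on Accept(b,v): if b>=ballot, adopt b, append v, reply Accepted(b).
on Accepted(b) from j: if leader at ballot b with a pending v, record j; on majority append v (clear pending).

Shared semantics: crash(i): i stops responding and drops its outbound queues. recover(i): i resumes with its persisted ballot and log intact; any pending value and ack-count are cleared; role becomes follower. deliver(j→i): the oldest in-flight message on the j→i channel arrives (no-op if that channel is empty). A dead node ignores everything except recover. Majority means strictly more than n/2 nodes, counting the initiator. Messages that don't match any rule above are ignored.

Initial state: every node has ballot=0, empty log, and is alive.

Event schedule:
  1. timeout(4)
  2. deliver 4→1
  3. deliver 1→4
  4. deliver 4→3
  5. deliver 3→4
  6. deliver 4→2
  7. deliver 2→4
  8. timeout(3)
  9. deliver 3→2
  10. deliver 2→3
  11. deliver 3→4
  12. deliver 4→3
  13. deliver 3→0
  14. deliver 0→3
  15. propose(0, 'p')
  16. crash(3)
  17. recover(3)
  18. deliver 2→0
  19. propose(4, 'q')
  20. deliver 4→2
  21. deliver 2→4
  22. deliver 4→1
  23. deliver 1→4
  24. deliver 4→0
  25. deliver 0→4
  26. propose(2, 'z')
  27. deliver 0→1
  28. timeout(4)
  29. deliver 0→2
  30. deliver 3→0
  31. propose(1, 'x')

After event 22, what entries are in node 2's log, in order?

1. timeout(4):  <4:cand b9 ->
2. deliver 4→1:  <1:foll b9 ->
3. deliver 1→4:  nop
4. deliver 4→3:  <3:foll b9 ->
5. deliver 3→4:  <4:lead b9 ->
6. deliver 4→2:  <2:foll b9 ->
7. deliver 2→4:  nop
8. timeout(3):  <3:cand b13 ->
9. deliver 3→2:  <2:foll b13 ->
10. deliver 2→3:  nop
11. deliver 3→4:  <4:foll b13 ->
12. deliver 4→3:  <3:lead b13 ->
13. deliver 3→0:  <0:foll b13 ->
14. deliver 0→3:  nop
15. propose(0,'p'):  nop
16. crash(3):  <3:✗lead b13 ->
17. recover(3):  <3:foll b13 ->
18. deliver 2→0:  nop
19. propose(4,'q'):  nop
20. deliver 4→2:  nop
21. deliver 2→4:  nop
22. deliver 4→1:  nop

empty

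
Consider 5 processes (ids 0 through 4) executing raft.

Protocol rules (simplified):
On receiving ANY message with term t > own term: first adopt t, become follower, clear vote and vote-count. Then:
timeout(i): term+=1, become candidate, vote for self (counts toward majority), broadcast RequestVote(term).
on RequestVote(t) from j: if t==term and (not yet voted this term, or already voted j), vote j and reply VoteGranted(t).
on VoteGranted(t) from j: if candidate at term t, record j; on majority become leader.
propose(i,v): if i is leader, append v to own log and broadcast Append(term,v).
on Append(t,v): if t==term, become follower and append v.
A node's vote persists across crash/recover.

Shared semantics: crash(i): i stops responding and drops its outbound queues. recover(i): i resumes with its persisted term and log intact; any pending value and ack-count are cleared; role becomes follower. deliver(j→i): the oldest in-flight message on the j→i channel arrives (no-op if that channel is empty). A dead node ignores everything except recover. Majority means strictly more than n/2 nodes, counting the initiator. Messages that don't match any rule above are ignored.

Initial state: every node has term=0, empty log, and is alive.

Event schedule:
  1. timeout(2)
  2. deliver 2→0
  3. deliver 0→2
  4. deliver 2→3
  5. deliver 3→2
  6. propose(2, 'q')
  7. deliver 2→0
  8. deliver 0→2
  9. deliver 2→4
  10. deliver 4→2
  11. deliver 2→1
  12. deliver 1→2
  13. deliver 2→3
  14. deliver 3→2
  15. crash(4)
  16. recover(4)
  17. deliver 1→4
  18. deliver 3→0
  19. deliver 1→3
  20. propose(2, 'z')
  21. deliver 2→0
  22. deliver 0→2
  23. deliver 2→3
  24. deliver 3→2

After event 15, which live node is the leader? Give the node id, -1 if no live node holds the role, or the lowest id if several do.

after 1 — timeout(2): n2:cand/t1/[-]
after 2 — deliver 2→0: n0:foll/t1/[-]
after 3 — deliver 0→2: ·
after 4 — deliver 2→3: n3:foll/t1/[-]
after 5 — deliver 3→2: n2:lead/t1/[-]
after 6 — propose(2,'q'): n2:lead/t1/[q]
after 7 — deliver 2→0: n0:foll/t1/[q]
after 8 — deliver 0→2: ·
after 9 — deliver 2→4: n4:foll/t1/[-]
after 10 — deliver 4→2: ·
after 11 — deliver 2→1: n1:foll/t1/[-]
after 12 — deliver 1→2: ·
after 13 — deliver 2→3: n3:foll/t1/[q]
after 14 — deliver 3→2: ·
after 15 — crash(4): n4:✗foll/t1/[-]

2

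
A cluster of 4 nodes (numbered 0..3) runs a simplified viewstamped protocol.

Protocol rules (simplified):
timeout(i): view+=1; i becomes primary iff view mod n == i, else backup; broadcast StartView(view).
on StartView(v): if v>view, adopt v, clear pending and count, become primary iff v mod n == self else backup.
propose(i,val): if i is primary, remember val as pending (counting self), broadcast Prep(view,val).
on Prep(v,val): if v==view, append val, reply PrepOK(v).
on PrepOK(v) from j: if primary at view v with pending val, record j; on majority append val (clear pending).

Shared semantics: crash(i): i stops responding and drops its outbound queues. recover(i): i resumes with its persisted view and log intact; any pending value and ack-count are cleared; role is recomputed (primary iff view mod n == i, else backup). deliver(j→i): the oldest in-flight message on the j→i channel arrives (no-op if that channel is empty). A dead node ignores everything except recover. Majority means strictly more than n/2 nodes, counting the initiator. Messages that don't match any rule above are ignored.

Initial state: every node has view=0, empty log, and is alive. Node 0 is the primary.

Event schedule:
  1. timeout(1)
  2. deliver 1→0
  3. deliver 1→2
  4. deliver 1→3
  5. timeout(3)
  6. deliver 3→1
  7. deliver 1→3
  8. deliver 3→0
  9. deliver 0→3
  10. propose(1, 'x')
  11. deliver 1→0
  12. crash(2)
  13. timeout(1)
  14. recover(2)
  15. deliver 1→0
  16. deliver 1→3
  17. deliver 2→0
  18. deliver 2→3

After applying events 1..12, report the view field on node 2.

1

step 1 timeout(1): 1={prim,v=1,log=-}
step 2 deliver 1→0: 0={back,v=1,log=-}
step 3 deliver 1→2: 2={back,v=1,log=-}
step 4 deliver 1→3: 3={back,v=1,log=-}
step 5 timeout(3): 3={back,v=2,log=-}
step 6 deliver 3→1: 1={back,v=2,log=-}
step 7 deliver 1→3: —
step 8 deliver 3→0: 0={back,v=2,log=-}
step 9 deliver 0→3: —
step 10 propose(1,'x'): —
step 11 deliver 1→0: —
step 12 crash(2): 2={✗back,v=1,log=-}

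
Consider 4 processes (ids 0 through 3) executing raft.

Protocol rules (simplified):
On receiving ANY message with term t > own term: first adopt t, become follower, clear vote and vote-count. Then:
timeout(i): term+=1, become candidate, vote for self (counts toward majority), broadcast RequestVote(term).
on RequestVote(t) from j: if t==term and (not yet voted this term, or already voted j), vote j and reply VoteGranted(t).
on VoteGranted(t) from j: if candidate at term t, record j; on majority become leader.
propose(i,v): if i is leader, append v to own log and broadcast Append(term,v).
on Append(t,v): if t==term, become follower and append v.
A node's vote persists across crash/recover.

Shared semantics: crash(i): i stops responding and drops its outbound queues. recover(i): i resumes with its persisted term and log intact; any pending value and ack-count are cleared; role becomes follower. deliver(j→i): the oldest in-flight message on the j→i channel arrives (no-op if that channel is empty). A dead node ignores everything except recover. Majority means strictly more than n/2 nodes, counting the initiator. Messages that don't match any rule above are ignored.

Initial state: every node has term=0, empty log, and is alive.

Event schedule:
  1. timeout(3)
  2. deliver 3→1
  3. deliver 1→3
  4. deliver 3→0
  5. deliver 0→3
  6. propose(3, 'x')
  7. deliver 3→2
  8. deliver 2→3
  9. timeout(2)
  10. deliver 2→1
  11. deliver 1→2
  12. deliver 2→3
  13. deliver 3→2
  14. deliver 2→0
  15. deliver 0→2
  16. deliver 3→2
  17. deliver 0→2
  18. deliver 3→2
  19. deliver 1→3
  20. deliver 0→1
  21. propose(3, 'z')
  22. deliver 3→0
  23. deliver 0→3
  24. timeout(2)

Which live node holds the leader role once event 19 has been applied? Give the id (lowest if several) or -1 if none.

1. timeout(3):  <3:cand t1 ->
2. deliver 3→1:  <1:foll t1 ->
3. deliver 1→3:  nop
4. deliver 3→0:  <0:foll t1 ->
5. deliver 0→3:  <3:lead t1 ->
6. propose(3,'x'):  <3:lead t1 x>
7. deliver 3→2:  <2:foll t1 ->
8. deliver 2→3:  nop
9. timeout(2):  <2:cand t2 ->
10. deliver 2→1:  <1:foll t2 ->
11. deliver 1→2:  nop
12. deliver 2→3:  <3:foll t2 x>
13. deliver 3→2:  nop
14. deliver 2→0:  <0:foll t2 ->
15. deliver 0→2:  <2:lead t2 ->
16. deliver 3→2:  nop
17. deliver 0→2:  nop
18. deliver 3→2:  nop
19. deliver 1→3:  nop

2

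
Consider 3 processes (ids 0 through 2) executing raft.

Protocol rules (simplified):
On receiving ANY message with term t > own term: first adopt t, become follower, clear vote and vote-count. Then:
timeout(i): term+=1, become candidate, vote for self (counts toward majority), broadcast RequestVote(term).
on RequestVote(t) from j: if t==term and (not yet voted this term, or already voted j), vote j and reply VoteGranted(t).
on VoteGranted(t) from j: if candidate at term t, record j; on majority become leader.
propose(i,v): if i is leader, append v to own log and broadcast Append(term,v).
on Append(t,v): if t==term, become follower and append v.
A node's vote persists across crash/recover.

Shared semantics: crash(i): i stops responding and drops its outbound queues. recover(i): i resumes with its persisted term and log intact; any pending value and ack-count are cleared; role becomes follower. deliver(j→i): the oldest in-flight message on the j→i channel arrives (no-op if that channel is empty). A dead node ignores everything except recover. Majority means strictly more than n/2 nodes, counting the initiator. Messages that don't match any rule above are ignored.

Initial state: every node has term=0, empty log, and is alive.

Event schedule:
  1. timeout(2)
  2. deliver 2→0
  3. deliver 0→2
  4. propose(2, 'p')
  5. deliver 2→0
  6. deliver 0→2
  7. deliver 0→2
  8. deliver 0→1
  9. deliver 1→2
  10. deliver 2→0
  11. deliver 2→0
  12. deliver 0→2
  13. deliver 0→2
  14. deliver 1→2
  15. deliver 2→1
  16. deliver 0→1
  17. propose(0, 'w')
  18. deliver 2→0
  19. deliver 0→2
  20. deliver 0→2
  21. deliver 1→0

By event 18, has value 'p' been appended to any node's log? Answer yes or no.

yes

[1] timeout(2) → N2(cand t1 [-])
[2] deliver 2→0 → N0(foll t1 [-])
[3] deliver 0→2 → N2(lead t1 [-])
[4] propose(2,'p') → N2(lead t1 [p])
[5] deliver 2→0 → N0(foll t1 [p])
[6] deliver 0→2 → ∅
[7] deliver 0→2 → ∅
[8] deliver 0→1 → ∅
[9] deliver 1→2 → ∅
[10] deliver 2→0 → ∅
[11] deliver 2→0 → ∅
[12] deliver 0→2 → ∅
[13] deliver 0→2 → ∅
[14] deliver 1→2 → ∅
[15] deliver 2→1 → N1(foll t1 [-])
[16] deliver 0→1 → ∅
[17] propose(0,'w') → ∅
[18] deliver 2→0 → ∅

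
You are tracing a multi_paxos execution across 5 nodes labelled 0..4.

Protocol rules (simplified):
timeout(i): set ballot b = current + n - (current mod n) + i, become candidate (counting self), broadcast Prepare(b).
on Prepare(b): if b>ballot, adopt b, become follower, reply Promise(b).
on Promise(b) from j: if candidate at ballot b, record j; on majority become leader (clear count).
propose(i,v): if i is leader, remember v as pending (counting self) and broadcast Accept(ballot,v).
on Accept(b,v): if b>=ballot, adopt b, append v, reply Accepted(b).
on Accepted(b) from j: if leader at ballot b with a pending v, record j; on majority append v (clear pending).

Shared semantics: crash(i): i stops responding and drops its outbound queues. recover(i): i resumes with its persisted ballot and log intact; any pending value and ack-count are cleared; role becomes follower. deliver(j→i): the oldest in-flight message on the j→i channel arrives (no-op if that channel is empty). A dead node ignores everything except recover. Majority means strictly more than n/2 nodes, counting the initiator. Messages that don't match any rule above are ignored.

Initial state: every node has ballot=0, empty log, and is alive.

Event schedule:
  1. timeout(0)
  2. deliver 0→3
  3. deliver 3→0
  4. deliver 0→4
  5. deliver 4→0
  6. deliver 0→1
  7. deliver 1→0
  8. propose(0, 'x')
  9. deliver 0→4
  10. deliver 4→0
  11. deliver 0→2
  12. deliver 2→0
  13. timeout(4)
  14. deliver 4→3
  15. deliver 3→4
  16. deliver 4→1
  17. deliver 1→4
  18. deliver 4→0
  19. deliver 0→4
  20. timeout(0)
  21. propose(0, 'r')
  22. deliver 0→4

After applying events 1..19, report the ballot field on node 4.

1. timeout(0):  <0:cand b5 ->
2. deliver 0→3:  <3:foll b5 ->
3. deliver 3→0:  nop
4. deliver 0→4:  <4:foll b5 ->
5. deliver 4→0:  <0:lead b5 ->
6. deliver 0→1:  <1:foll b5 ->
7. deliver 1→0:  nop
8. propose(0,'x'):  nop
9. deliver 0→4:  <4:foll b5 x>
10. deliver 4→0:  nop
11. deliver 0→2:  <2:foll b5 ->
12. deliver 2→0:  nop
13. timeout(4):  <4:cand b14 x>
14. deliver 4→3:  <3:foll b14 ->
15. deliver 3→4:  nop
16. deliver 4→1:  <1:foll b14 ->
17. deliver 1→4:  <4:lead b14 x>
18. deliver 4→0:  <0:foll b14 ->
19. deliver 0→4:  nop

14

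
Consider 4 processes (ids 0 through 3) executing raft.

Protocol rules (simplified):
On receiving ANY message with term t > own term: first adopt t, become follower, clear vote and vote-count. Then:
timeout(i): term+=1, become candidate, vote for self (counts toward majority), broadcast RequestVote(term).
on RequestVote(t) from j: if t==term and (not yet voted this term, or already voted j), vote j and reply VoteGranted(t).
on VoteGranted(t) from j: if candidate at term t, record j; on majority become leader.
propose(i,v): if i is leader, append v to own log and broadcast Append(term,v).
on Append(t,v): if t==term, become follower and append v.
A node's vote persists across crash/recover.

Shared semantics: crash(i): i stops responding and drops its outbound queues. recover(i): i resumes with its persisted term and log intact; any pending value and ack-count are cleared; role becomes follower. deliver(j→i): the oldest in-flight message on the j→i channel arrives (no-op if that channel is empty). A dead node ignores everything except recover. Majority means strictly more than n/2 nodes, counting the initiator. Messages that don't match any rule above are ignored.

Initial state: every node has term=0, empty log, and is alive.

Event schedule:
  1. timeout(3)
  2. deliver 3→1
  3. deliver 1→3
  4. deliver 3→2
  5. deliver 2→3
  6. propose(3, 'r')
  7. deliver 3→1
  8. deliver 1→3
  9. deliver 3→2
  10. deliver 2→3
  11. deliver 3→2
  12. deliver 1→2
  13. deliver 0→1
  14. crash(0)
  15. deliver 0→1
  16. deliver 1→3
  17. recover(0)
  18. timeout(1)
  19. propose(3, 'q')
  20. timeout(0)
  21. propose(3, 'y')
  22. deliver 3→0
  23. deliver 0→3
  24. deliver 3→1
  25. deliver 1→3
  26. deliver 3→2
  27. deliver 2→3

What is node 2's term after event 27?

1

after 1 — timeout(3): n3:cand/t1/[-]
after 2 — deliver 3→1: n1:foll/t1/[-]
after 3 — deliver 1→3: ·
after 4 — deliver 3→2: n2:foll/t1/[-]
after 5 — deliver 2→3: n3:lead/t1/[-]
after 6 — propose(3,'r'): n3:lead/t1/[r]
after 7 — deliver 3→1: n1:foll/t1/[r]
after 8 — deliver 1→3: ·
after 9 — deliver 3→2: n2:foll/t1/[r]
after 10 — deliver 2→3: ·
after 11 — deliver 3→2: ·
after 12 — deliver 1→2: ·
after 13 — deliver 0→1: ·
after 14 — crash(0): n0:✗foll/t0/[-]
after 15 — deliver 0→1: ·
after 16 — deliver 1→3: ·
after 17 — recover(0): n0:foll/t0/[-]
after 18 — timeout(1): n1:cand/t2/[r]
after 19 — propose(3,'q'): n3:lead/t1/[r,q]
after 20 — timeout(0): n0:cand/t1/[-]
after 21 — propose(3,'y'): n3:lead/t1/[r,q,y]
after 22 — deliver 3→0: ·
after 23 — deliver 0→3: ·
after 24 — deliver 3→1: ·
after 25 — deliver 1→3: n3:foll/t2/[r,q,y]
after 26 — deliver 3→2: n2:foll/t1/[r,q]
after 27 — deliver 2→3: ·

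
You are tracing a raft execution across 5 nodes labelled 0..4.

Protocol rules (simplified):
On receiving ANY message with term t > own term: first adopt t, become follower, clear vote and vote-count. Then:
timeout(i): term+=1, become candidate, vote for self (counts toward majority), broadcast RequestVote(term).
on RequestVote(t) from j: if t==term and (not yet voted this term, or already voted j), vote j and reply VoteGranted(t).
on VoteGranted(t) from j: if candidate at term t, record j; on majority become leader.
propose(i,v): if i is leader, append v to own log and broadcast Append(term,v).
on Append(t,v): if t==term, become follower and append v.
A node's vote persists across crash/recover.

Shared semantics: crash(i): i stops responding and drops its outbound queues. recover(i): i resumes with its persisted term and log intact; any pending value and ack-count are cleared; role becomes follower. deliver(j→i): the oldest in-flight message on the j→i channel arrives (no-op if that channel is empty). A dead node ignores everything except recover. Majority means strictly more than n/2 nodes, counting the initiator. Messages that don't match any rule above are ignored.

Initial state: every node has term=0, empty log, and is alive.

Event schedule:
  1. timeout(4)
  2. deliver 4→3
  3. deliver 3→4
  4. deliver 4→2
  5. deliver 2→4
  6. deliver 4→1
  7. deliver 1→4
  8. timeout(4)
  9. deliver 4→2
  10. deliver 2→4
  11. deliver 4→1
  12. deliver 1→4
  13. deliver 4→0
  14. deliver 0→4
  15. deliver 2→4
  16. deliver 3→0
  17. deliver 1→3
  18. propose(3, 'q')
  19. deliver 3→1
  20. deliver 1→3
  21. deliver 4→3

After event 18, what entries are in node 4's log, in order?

[1] timeout(4) → N4(cand t1 [-])
[2] deliver 4→3 → N3(foll t1 [-])
[3] deliver 3→4 → ∅
[4] deliver 4→2 → N2(foll t1 [-])
[5] deliver 2→4 → N4(lead t1 [-])
[6] deliver 4→1 → N1(foll t1 [-])
[7] deliver 1→4 → ∅
[8] timeout(4) → N4(cand t2 [-])
[9] deliver 4→2 → N2(foll t2 [-])
[10] deliver 2→4 → ∅
[11] deliver 4→1 → N1(foll t2 [-])
[12] deliver 1→4 → N4(lead t2 [-])
[13] deliver 4→0 → N0(foll t1 [-])
[14] deliver 0→4 → ∅
[15] deliver 2→4 → ∅
[16] deliver 3→0 → ∅
[17] deliver 1→3 → ∅
[18] propose(3,'q') → ∅

empty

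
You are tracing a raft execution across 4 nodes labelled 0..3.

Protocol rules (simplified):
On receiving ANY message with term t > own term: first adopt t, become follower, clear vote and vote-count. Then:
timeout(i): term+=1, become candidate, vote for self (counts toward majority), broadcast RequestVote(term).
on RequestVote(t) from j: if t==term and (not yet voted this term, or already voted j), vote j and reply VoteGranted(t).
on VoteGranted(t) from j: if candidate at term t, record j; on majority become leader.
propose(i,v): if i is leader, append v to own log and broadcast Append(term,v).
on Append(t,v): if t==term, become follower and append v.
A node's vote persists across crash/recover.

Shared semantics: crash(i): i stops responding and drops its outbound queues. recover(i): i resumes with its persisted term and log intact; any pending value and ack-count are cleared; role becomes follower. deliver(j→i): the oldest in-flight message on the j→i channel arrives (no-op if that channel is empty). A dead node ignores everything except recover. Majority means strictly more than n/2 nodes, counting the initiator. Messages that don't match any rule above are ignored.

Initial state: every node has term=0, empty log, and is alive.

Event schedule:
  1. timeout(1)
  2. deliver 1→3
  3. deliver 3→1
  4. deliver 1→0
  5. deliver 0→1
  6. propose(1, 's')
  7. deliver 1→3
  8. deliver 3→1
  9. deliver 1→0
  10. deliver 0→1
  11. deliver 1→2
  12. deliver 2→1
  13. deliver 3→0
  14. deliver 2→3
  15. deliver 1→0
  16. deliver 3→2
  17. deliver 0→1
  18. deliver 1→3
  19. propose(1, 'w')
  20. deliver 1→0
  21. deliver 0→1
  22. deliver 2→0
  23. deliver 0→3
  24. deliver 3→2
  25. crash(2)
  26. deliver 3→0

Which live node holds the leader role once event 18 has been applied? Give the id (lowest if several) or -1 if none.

1. timeout(1):  <1:cand t1 ->
2. deliver 1→3:  <3:foll t1 ->
3. deliver 3→1:  nop
4. deliver 1→0:  <0:foll t1 ->
5. deliver 0→1:  <1:lead t1 ->
6. propose(1,'s'):  <1:lead t1 s>
7. deliver 1→3:  <3:foll t1 s>
8. deliver 3→1:  nop
9. deliver 1→0:  <0:foll t1 s>
10. deliver 0→1:  nop
11. deliver 1→2:  <2:foll t1 ->
12. deliver 2→1:  nop
13. deliver 3→0:  nop
14. deliver 2→3:  nop
15. deliver 1→0:  nop
16. deliver 3→2:  nop
17. deliver 0→1:  nop
18. deliver 1→3:  nop

1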